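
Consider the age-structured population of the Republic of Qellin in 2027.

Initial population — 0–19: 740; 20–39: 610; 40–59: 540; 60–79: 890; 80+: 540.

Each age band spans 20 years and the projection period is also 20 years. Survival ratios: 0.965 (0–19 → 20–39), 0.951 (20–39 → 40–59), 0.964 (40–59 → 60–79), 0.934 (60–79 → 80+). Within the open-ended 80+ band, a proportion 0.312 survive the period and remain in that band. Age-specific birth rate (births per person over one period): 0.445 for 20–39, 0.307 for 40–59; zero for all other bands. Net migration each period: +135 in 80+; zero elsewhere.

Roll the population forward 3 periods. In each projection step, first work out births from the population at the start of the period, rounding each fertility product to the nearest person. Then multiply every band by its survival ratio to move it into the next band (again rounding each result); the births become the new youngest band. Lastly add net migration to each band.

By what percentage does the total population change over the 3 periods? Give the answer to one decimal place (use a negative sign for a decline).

Call the groups 1 to 5, youngest first.
Period 1:
Births: 610 × 0.445 = 271, 540 × 0.307 = 166 → total 437
Group 2: 740 × 0.965 = 714
Group 3: 610 × 0.951 = 580
Group 4: 540 × 0.964 = 521
Group 5: 890 × 0.934 + 540 × 0.312 = 831 + 168 = 999
Net migration: Group 5 + 135 → 1134
Population now: 0–19=437, 20–39=714, 40–59=580, 60–79=521, 80+=1134
Period 2:
Births: 714 × 0.445 = 318, 580 × 0.307 = 178 → total 496
Group 2: 437 × 0.965 = 422
Group 3: 714 × 0.951 = 679
Group 4: 580 × 0.964 = 559
Group 5: 521 × 0.934 + 1134 × 0.312 = 487 + 354 = 841
Net migration: Group 5 + 135 → 976
Population now: 0–19=496, 20–39=422, 40–59=679, 60–79=559, 80+=976
Period 3:
Births: 422 × 0.445 = 188, 679 × 0.307 = 208 → total 396
Group 2: 496 × 0.965 = 479
Group 3: 422 × 0.951 = 401
Group 4: 679 × 0.964 = 655
Group 5: 559 × 0.934 + 976 × 0.312 = 522 + 305 = 827
Net migration: Group 5 + 135 → 962
Population now: 0–19=396, 20–39=479, 40–59=401, 60–79=655, 80+=962
Total: 3320 → 2893; change = -427; percentage change = -12.9%

-12.9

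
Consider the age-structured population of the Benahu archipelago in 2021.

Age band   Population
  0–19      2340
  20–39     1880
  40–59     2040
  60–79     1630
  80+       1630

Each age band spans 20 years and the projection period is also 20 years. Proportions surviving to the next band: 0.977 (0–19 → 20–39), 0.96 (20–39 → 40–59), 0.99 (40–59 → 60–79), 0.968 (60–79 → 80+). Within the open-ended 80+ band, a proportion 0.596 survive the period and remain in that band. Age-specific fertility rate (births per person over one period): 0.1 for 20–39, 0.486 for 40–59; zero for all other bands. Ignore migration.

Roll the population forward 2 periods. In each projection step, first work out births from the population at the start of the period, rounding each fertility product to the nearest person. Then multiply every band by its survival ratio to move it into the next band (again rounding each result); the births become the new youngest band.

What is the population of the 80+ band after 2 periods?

3474

Period 1.
Births: 1880 × 0.1 = 188 ; 2040 × 0.486 = 991 → total 1179
20–39: 2340 × 0.977 = 2286
40–59: 1880 × 0.96 = 1805
60–79: 2040 × 0.99 = 2020
80+: 1630 × 0.968 + 1630 × 0.596 = 1578 + 971 = 2549
Giving 1179 / 2286 / 1805 / 2020 / 2549.
Period 2.
Births: 2286 × 0.1 = 229 ; 1805 × 0.486 = 877 → total 1106
20–39: 1179 × 0.977 = 1152
40–59: 2286 × 0.96 = 2195
60–79: 1805 × 0.99 = 1787
80+: 2020 × 0.968 + 2549 × 0.596 = 1955 + 1519 = 3474
Giving 1106 / 1152 / 2195 / 1787 / 3474.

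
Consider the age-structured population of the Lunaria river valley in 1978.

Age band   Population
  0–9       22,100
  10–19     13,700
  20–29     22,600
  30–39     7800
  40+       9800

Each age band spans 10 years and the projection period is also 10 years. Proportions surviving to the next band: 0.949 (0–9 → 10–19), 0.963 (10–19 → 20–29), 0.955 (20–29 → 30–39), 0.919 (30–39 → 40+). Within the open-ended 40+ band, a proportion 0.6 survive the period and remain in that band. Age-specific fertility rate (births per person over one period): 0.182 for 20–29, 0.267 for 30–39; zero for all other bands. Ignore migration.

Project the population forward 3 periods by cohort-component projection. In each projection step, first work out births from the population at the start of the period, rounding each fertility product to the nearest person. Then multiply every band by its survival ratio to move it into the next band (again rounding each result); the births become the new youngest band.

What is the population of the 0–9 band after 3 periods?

7040

Let group 1 be 0–9 through group 5 = 40+.
Period 1.
Births: 22600 * 0.182 = 4113  |  7800 * 0.267 = 2083 — total 6196
Group 2: 22100 * 0.949 = 20973
Group 3: 13700 * 0.963 = 13193
Group 4: 22600 * 0.955 = 21583
Group 5: 7800 * 0.919 + 9800 * 0.6 = 7168 + 5880 = 13048
→ [6196, 20973, 13193, 21583, 13048]
Period 2.
Births: 13193 * 0.182 = 2401  |  21583 * 0.267 = 5763 — total 8164
Group 2: 6196 * 0.949 = 5880
Group 3: 20973 * 0.963 = 20197
Group 4: 13193 * 0.955 = 12599
Group 5: 21583 * 0.919 + 13048 * 0.6 = 19835 + 7829 = 27664
→ [8164, 5880, 20197, 12599, 27664]
Period 3.
Births: 20197 * 0.182 = 3676  |  12599 * 0.267 = 3364 — total 7040
Group 2: 8164 * 0.949 = 7748
Group 3: 5880 * 0.963 = 5662
Group 4: 20197 * 0.955 = 19288
Group 5: 12599 * 0.919 + 27664 * 0.6 = 11578 + 16598 = 28176
→ [7040, 7748, 5662, 19288, 28176]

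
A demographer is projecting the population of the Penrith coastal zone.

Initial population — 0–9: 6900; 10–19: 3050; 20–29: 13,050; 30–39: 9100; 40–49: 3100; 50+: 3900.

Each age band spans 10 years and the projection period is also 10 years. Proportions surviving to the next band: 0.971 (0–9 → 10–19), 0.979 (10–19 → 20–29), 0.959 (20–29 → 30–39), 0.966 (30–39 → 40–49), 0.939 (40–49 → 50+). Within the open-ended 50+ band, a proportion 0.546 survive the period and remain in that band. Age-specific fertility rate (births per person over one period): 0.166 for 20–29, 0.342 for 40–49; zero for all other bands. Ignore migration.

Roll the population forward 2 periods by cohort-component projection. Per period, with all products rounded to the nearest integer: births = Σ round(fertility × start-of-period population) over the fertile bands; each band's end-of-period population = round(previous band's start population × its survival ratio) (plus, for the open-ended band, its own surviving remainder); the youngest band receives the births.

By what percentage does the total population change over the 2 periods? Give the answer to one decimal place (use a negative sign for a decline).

Numbering the bands 1..6 from youngest to oldest:
Period 1:
Births: 13050 * 0.166 = 2166, 3100 * 0.342 = 1060 ⇒ total 3226
Band 2: 6900 * 0.971 = 6700
Band 3: 3050 * 0.979 = 2986
Band 4: 13050 * 0.959 = 12515
Band 5: 9100 * 0.966 = 8791
Band 6: 3100 * 0.939 + 3900 * 0.546 = 2911 + 2129 = 5040
Population now: 0–9=3226, 10–19=6700, 20–29=2986, 30–39=12515, 40–49=8791, 50+=5040
Period 2:
Births: 2986 * 0.166 = 496, 8791 * 0.342 = 3007 ⇒ total 3503
Band 2: 3226 * 0.971 = 3132
Band 3: 6700 * 0.979 = 6559
Band 4: 2986 * 0.959 = 2864
Band 5: 12515 * 0.966 = 12089
Band 6: 8791 * 0.939 + 5040 * 0.546 = 8255 + 2752 = 11007
Population now: 0–9=3503, 10–19=3132, 20–29=6559, 30–39=2864, 40–49=12089, 50+=11007
Total: 39100 → 39154; change = 54; percentage change = 0.1%

0.1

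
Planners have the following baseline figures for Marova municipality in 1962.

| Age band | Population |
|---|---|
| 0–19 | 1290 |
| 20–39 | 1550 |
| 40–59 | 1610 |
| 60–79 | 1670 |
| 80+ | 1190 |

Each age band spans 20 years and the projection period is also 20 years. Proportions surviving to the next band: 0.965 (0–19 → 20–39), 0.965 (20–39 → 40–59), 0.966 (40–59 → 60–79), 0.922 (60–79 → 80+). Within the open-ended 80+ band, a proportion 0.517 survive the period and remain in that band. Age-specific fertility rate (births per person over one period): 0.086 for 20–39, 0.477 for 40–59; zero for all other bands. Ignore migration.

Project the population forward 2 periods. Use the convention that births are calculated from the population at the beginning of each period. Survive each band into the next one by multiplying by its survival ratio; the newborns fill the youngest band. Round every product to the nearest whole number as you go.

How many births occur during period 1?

Period 1.
Births: 1550 × 0.086 = 133  |  1610 × 0.477 = 768 → 901
20–39: 1290 × 0.965 = 1245
40–59: 1550 × 0.965 = 1496
60–79: 1610 × 0.966 = 1555
80+: 1670 × 0.922 + 1190 × 0.517 = 1540 + 615 = 2155
→ [901, 1245, 1496, 1555, 2155]

901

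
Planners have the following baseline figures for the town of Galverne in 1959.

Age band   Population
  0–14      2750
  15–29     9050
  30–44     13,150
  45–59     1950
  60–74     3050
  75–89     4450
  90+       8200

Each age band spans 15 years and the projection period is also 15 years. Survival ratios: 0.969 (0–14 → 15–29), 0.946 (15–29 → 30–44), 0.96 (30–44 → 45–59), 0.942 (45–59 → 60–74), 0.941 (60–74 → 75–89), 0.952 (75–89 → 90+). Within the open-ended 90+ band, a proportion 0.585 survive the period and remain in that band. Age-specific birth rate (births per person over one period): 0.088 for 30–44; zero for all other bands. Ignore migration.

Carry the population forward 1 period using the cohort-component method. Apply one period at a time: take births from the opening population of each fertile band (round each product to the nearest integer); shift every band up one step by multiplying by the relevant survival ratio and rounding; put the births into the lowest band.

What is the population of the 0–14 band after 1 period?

Call the bands 1 to 7, youngest first.
Period 1:
Births: 13150 × 0.088 = 1157
Band 2: 2750 × 0.969 = 2665
Band 3: 9050 × 0.946 = 8561
Band 4: 13150 × 0.96 = 12624
Band 5: 1950 × 0.942 = 1837
Band 6: 3050 × 0.941 = 2870
Band 7: 4450 × 0.952 + 8200 × 0.585 = 4236 + 4797 = 9033
Population now: 0–14=1157, 15–29=2665, 30–44=8561, 45–59=12624, 60–74=1837, 75–89=2870, 90+=9033

1157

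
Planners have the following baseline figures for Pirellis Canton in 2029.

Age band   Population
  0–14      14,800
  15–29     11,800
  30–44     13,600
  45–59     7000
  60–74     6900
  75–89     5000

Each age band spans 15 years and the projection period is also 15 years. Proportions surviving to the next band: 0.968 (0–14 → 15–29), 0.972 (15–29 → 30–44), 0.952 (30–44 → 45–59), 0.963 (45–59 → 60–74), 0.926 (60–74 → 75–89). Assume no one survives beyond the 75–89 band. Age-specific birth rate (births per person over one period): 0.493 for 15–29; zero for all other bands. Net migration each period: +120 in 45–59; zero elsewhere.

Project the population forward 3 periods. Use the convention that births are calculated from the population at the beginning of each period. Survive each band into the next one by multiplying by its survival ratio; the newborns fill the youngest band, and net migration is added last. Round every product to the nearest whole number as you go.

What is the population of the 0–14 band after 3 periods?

— Period 1 —
Births: 11800 * 0.493 = 5817
15–29: 14800 * 0.968 = 14326
30–44: 11800 * 0.972 = 11470
45–59: 13600 * 0.952 = 12947
60–74: 7000 * 0.963 = 6741
75–89: 6900 * 0.926 = 6389
Net migration: 45–59 + 120 → 13067
End of period: [5817, 14326, 11470, 13067, 6741, 6389]
— Period 2 —
Births: 14326 * 0.493 = 7063
15–29: 5817 * 0.968 = 5631
30–44: 14326 * 0.972 = 13925
45–59: 11470 * 0.952 = 10919
60–74: 13067 * 0.963 = 12584
75–89: 6741 * 0.926 = 6242
Net migration: 45–59 + 120 → 11039
End of period: [7063, 5631, 13925, 11039, 12584, 6242]
— Period 3 —
Births: 5631 * 0.493 = 2776
15–29: 7063 * 0.968 = 6837
30–44: 5631 * 0.972 = 5473
45–59: 13925 * 0.952 = 13257
60–74: 11039 * 0.963 = 10631
75–89: 12584 * 0.926 = 11653
Net migration: 45–59 + 120 → 13377
End of period: [2776, 6837, 5473, 13377, 10631, 11653]

2776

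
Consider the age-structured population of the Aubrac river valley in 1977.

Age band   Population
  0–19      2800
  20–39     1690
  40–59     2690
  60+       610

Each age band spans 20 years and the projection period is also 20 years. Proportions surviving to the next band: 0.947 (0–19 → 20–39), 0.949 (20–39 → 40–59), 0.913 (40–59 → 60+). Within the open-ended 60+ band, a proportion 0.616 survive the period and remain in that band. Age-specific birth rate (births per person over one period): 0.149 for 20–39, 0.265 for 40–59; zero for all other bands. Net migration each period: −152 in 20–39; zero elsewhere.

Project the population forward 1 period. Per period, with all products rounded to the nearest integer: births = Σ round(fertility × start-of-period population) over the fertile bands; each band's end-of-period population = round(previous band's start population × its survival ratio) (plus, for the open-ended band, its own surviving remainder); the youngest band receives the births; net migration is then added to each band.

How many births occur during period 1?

965

[period 1]
Births: 1690 × 0.149 = 252, 2690 × 0.265 = 713 → total 965
20–39: 2800 × 0.947 = 2652
40–59: 1690 × 0.949 = 1604
60+: 2690 × 0.913 + 610 × 0.616 = 2456 + 376 = 2832
Net migration: 20–39 − 152 → 2500
Population now: 0–19=965, 20–39=2500, 40–59=1604, 60+=2832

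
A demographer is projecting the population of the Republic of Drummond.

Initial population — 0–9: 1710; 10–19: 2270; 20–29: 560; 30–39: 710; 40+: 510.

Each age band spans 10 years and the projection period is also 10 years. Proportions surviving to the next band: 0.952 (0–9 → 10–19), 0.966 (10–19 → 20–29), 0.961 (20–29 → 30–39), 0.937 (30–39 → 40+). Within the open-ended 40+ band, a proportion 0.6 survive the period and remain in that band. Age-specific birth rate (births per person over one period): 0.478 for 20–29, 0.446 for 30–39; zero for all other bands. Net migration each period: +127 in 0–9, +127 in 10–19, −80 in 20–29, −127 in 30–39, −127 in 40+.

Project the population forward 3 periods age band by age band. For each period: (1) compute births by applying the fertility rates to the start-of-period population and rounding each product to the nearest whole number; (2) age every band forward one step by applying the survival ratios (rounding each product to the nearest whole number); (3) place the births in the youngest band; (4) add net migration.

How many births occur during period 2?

(Groups numbered youngest = 1 to oldest = 5.)
Period 1.
Births: 560 * 0.478 = 268, 710 * 0.446 = 317 ⇒ total 585
Group 2: 1710 * 0.952 = 1628
Group 3: 2270 * 0.966 = 2193
Group 4: 560 * 0.961 = 538
Group 5: 710 * 0.937 + 510 * 0.6 = 665 + 306 = 971
Net migration: Group 1 + 127 → 712; Group 2 + 127 → 1755; Group 3 − 80 → 2113; Group 4 − 127 → 411; Group 5 − 127 → 844
Population now: 0–9=712, 10–19=1755, 20–29=2113, 30–39=411, 40+=844
Period 2.
Births: 2113 * 0.478 = 1010, 411 * 0.446 = 183 ⇒ total 1193
Group 2: 712 * 0.952 = 678
Group 3: 1755 * 0.966 = 1695
Group 4: 2113 * 0.961 = 2031
Group 5: 411 * 0.937 + 844 * 0.6 = 385 + 506 = 891
Net migration: Group 1 + 127 → 1320; Group 2 + 127 → 805; Group 3 − 80 → 1615; Group 4 − 127 → 1904; Group 5 − 127 → 764
Population now: 0–9=1320, 10–19=805, 20–29=1615, 30–39=1904, 40+=764

1193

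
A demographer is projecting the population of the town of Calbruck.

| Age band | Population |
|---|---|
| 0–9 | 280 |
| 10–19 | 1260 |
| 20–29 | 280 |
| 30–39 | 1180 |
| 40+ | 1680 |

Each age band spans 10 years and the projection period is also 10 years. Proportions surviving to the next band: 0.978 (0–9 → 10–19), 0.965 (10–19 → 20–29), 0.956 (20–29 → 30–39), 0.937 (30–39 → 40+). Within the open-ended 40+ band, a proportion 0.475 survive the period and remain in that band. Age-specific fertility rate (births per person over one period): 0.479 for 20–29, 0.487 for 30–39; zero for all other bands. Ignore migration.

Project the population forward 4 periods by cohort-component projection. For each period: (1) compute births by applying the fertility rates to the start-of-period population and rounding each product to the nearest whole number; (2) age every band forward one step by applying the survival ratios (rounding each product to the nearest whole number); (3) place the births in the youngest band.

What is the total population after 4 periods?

3447

Period 1.
Births: 280 * 0.479 = 134  |  1180 * 0.487 = 575 — total 709
10–19: 280 * 0.978 = 274
20–29: 1260 * 0.965 = 1216
30–39: 280 * 0.956 = 268
40+: 1180 * 0.937 + 1680 * 0.475 = 1106 + 798 = 1904
End of period: [709, 274, 1216, 268, 1904]
Period 2.
Births: 1216 * 0.479 = 582  |  268 * 0.487 = 131 — total 713
10–19: 709 * 0.978 = 693
20–29: 274 * 0.965 = 264
30–39: 1216 * 0.956 = 1162
40+: 268 * 0.937 + 1904 * 0.475 = 251 + 904 = 1155
End of period: [713, 693, 264, 1162, 1155]
Period 3.
Births: 264 * 0.479 = 126  |  1162 * 0.487 = 566 — total 692
10–19: 713 * 0.978 = 697
20–29: 693 * 0.965 = 669
30–39: 264 * 0.956 = 252
40+: 1162 * 0.937 + 1155 * 0.475 = 1089 + 549 = 1638
End of period: [692, 697, 669, 252, 1638]
Period 4.
Births: 669 * 0.479 = 320  |  252 * 0.487 = 123 — total 443
10–19: 692 * 0.978 = 677
20–29: 697 * 0.965 = 673
30–39: 669 * 0.956 = 640
40+: 252 * 0.937 + 1638 * 0.475 = 236 + 778 = 1014
End of period: [443, 677, 673, 640, 1014]
Total after period 4: 443 + 677 + 673 + 640 + 1014 = 3447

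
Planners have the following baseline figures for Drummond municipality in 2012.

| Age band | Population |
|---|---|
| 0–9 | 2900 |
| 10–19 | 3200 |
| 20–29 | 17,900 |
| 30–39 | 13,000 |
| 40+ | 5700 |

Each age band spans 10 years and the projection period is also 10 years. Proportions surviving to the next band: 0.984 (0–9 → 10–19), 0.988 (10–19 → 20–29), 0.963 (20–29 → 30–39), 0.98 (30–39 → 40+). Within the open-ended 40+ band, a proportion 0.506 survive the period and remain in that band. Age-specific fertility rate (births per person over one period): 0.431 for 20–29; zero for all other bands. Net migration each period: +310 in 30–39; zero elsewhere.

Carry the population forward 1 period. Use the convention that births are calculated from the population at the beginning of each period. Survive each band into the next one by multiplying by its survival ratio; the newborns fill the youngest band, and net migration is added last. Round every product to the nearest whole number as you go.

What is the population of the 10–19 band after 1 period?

Period 1.
Births: 17900 × 0.431 = 7715
10–19: 2900 × 0.984 = 2854
20–29: 3200 × 0.988 = 3162
30–39: 17900 × 0.963 = 17238
40+: 13000 × 0.98 + 5700 × 0.506 = 12740 + 2884 = 15624
Net migration: 30–39 + 310 → 17548
Population now: 0–9=7715, 10–19=2854, 20–29=3162, 30–39=17548, 40+=15624

2854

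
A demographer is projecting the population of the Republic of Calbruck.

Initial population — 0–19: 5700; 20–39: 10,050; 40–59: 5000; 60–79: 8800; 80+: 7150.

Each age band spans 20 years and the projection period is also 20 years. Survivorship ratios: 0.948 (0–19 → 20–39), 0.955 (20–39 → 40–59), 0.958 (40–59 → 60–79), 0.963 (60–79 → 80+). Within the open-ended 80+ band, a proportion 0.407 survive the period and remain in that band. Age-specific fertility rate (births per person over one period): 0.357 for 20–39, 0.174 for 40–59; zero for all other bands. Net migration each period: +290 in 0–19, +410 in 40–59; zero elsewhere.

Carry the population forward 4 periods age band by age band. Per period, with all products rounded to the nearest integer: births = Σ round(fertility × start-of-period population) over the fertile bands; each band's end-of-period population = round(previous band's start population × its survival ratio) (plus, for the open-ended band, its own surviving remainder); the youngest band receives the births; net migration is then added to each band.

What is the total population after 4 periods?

Period 1:
Births: 10050 × 0.357 = 3588  |  5000 × 0.174 = 870 → 4458
20–39: 5700 × 0.948 = 5404
40–59: 10050 × 0.955 = 9598
60–79: 5000 × 0.958 = 4790
80+: 8800 × 0.963 + 7150 × 0.407 = 8474 + 2910 = 11384
Net migration: 0–19 + 290 → 4748; 40–59 + 410 → 10008
→ [4748, 5404, 10008, 4790, 11384]
Period 2:
Births: 5404 × 0.357 = 1929  |  10008 × 0.174 = 1741 → 3670
20–39: 4748 × 0.948 = 4501
40–59: 5404 × 0.955 = 5161
60–79: 10008 × 0.958 = 9588
80+: 4790 × 0.963 + 11384 × 0.407 = 4613 + 4633 = 9246
Net migration: 0–19 + 290 → 3960; 40–59 + 410 → 5571
→ [3960, 4501, 5571, 9588, 9246]
Period 3:
Births: 4501 × 0.357 = 1607  |  5571 × 0.174 = 969 → 2576
20–39: 3960 × 0.948 = 3754
40–59: 4501 × 0.955 = 4298
60–79: 5571 × 0.958 = 5337
80+: 9588 × 0.963 + 9246 × 0.407 = 9233 + 3763 = 12996
Net migration: 0–19 + 290 → 2866; 40–59 + 410 → 4708
→ [2866, 3754, 4708, 5337, 12996]
Period 4:
Births: 3754 × 0.357 = 1340  |  4708 × 0.174 = 819 → 2159
20–39: 2866 × 0.948 = 2717
40–59: 3754 × 0.955 = 3585
60–79: 4708 × 0.958 = 4510
80+: 5337 × 0.963 + 12996 × 0.407 = 5140 + 5289 = 10429
Net migration: 0–19 + 290 → 2449; 40–59 + 410 → 3995
→ [2449, 2717, 3995, 4510, 10429]
Total after period 4: 2449 + 2717 + 3995 + 4510 + 10429 = 24100

24100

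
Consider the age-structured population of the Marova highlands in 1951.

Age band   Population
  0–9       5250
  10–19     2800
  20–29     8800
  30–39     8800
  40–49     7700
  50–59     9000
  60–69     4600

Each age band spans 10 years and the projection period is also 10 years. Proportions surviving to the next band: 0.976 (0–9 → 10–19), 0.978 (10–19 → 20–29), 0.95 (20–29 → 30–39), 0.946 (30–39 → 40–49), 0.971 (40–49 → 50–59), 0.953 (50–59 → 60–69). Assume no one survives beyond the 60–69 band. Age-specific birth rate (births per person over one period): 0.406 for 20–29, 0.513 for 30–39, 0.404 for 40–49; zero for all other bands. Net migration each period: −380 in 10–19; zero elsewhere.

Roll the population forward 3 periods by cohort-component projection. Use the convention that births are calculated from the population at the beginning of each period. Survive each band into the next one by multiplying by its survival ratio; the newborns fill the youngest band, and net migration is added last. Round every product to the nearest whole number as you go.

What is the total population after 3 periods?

[period 1]
Births: 8800 * 0.406 = 3573, 8800 * 0.513 = 4514, 7700 * 0.404 = 3111 — total 11198
10–19: 5250 * 0.976 = 5124
20–29: 2800 * 0.978 = 2738
30–39: 8800 * 0.95 = 8360
40–49: 8800 * 0.946 = 8325
50–59: 7700 * 0.971 = 7477
60–69: 9000 * 0.953 = 8577
Net migration: 10–19 − 380 → 4744
→ [11198, 4744, 2738, 8360, 8325, 7477, 8577]
[period 2]
Births: 2738 * 0.406 = 1112, 8360 * 0.513 = 4289, 8325 * 0.404 = 3363 — total 8764
10–19: 11198 * 0.976 = 10929
20–29: 4744 * 0.978 = 4640
30–39: 2738 * 0.95 = 2601
40–49: 8360 * 0.946 = 7909
50–59: 8325 * 0.971 = 8084
60–69: 7477 * 0.953 = 7126
Net migration: 10–19 − 380 → 10549
→ [8764, 10549, 4640, 2601, 7909, 8084, 7126]
[period 3]
Births: 4640 * 0.406 = 1884, 2601 * 0.513 = 1334, 7909 * 0.404 = 3195 — total 6413
10–19: 8764 * 0.976 = 8554
20–29: 10549 * 0.978 = 10317
30–39: 4640 * 0.95 = 4408
40–49: 2601 * 0.946 = 2461
50–59: 7909 * 0.971 = 7680
60–69: 8084 * 0.953 = 7704
Net migration: 10–19 − 380 → 8174
→ [6413, 8174, 10317, 4408, 2461, 7680, 7704]
Total after period 3: 6413 + 8174 + 10317 + 4408 + 2461 + 7680 + 7704 = 47157

47157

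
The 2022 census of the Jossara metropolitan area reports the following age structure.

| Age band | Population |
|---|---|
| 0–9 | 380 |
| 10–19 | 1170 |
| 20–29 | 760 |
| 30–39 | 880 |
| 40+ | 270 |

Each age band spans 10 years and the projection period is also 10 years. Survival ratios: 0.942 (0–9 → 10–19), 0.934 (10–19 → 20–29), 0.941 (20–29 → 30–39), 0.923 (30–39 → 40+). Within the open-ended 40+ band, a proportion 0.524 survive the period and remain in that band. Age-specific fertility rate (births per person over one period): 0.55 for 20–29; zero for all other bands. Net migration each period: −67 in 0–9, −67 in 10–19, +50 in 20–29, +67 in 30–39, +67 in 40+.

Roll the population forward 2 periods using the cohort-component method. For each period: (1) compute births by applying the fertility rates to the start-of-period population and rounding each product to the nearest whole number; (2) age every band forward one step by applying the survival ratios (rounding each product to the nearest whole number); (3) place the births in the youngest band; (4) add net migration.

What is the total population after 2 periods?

Numbering the bands 1..5 from youngest to oldest:
After projecting period 1:
Births: 760 * 0.55 = 418
Band 2: 380 * 0.942 = 358
Band 3: 1170 * 0.934 = 1093
Band 4: 760 * 0.941 = 715
Band 5: 880 * 0.923 + 270 * 0.524 = 812 + 141 = 953
Net migration: Band 1 − 67 → 351; Band 2 − 67 → 291; Band 3 + 50 → 1143; Band 4 + 67 → 782; Band 5 + 67 → 1020
Giving 351 / 291 / 1143 / 782 / 1020.
After projecting period 2:
Births: 1143 * 0.55 = 629
Band 2: 351 * 0.942 = 331
Band 3: 291 * 0.934 = 272
Band 4: 1143 * 0.941 = 1076
Band 5: 782 * 0.923 + 1020 * 0.524 = 722 + 534 = 1256
Net migration: Band 1 − 67 → 562; Band 2 − 67 → 264; Band 3 + 50 → 322; Band 4 + 67 → 1143; Band 5 + 67 → 1323
Giving 562 / 264 / 322 / 1143 / 1323.
Total after period 2: 562 + 264 + 322 + 1143 + 1323 = 3614

3614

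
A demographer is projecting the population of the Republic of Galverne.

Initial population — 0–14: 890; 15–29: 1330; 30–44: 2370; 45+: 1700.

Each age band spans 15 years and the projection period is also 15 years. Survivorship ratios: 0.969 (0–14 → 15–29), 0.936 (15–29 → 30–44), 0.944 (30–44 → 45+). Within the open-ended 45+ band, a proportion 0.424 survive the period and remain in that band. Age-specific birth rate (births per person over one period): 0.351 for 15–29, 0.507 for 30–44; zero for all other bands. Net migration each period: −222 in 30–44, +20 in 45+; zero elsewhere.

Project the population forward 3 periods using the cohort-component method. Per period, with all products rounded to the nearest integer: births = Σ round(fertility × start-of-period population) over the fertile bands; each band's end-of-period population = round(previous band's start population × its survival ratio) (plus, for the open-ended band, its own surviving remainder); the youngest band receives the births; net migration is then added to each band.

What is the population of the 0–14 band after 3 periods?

865

(Groups numbered youngest = 1 to oldest = 4.)
Period 1.
Births: 1330 × 0.351 = 467 ; 2370 × 0.507 = 1202 → total 1669
Group 2: 890 × 0.969 = 862
Group 3: 1330 × 0.936 = 1245
Group 4: 2370 × 0.944 + 1700 × 0.424 = 2237 + 721 = 2958
Net migration: Group 3 − 222 → 1023; Group 4 + 20 → 2978
Population now: 0–14=1669, 15–29=862, 30–44=1023, 45+=2978
Period 2.
Births: 862 × 0.351 = 303 ; 1023 × 0.507 = 519 → total 822
Group 2: 1669 × 0.969 = 1617
Group 3: 862 × 0.936 = 807
Group 4: 1023 × 0.944 + 2978 × 0.424 = 966 + 1263 = 2229
Net migration: Group 3 − 222 → 585; Group 4 + 20 → 2249
Population now: 0–14=822, 15–29=1617, 30–44=585, 45+=2249
Period 3.
Births: 1617 × 0.351 = 568 ; 585 × 0.507 = 297 → total 865
Group 2: 822 × 0.969 = 797
Group 3: 1617 × 0.936 = 1514
Group 4: 585 × 0.944 + 2249 × 0.424 = 552 + 954 = 1506
Net migration: Group 3 − 222 → 1292; Group 4 + 20 → 1526
Population now: 0–14=865, 15–29=797, 30–44=1292, 45+=1526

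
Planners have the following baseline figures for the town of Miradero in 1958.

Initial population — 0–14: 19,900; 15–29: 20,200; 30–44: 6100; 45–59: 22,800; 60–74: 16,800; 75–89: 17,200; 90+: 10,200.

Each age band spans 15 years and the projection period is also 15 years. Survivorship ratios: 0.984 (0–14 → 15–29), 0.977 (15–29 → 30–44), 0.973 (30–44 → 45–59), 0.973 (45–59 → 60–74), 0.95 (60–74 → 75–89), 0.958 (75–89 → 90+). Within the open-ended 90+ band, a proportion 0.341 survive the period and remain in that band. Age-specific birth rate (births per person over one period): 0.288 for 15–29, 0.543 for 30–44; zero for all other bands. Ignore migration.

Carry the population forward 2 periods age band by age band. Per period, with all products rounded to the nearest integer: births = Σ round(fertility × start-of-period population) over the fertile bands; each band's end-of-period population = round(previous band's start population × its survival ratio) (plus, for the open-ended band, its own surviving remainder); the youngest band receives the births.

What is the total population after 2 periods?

112619

— Period 1 —
Births: 20200 × 0.288 = 5818  |  6100 × 0.543 = 3312 → total 9130
15–29: 19900 × 0.984 = 19582
30–44: 20200 × 0.977 = 19735
45–59: 6100 × 0.973 = 5935
60–74: 22800 × 0.973 = 22184
75–89: 16800 × 0.95 = 15960
90+: 17200 × 0.958 + 10200 × 0.341 = 16478 + 3478 = 19956
→ [9130, 19582, 19735, 5935, 22184, 15960, 19956]
— Period 2 —
Births: 19582 × 0.288 = 5640  |  19735 × 0.543 = 10716 → total 16356
15–29: 9130 × 0.984 = 8984
30–44: 19582 × 0.977 = 19132
45–59: 19735 × 0.973 = 19202
60–74: 5935 × 0.973 = 5775
75–89: 22184 × 0.95 = 21075
90+: 15960 × 0.958 + 19956 × 0.341 = 15290 + 6805 = 22095
→ [16356, 8984, 19132, 19202, 5775, 21075, 22095]
Total after period 2: 16356 + 8984 + 19132 + 19202 + 5775 + 21075 + 22095 = 112619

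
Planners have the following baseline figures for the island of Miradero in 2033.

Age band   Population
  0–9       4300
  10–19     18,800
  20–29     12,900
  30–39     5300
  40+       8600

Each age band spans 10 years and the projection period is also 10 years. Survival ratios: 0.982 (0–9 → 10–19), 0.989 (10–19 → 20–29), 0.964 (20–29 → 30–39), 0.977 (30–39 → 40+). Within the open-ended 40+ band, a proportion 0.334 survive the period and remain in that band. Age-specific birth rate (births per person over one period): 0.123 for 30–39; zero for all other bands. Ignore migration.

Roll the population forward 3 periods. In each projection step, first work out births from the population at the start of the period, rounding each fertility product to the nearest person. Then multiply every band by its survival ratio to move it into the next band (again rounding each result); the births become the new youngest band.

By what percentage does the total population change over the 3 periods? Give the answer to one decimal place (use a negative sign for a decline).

Period 1.
Births: 5300 × 0.123 = 652
10–19: 4300 × 0.982 = 4223
20–29: 18800 × 0.989 = 18593
30–39: 12900 × 0.964 = 12436
40+: 5300 × 0.977 + 8600 × 0.334 = 5178 + 2872 = 8050
End of period: [652, 4223, 18593, 12436, 8050]
Period 2.
Births: 12436 × 0.123 = 1530
10–19: 652 × 0.982 = 640
20–29: 4223 × 0.989 = 4177
30–39: 18593 × 0.964 = 17924
40+: 12436 × 0.977 + 8050 × 0.334 = 12150 + 2689 = 14839
End of period: [1530, 640, 4177, 17924, 14839]
Period 3.
Births: 17924 × 0.123 = 2205
10–19: 1530 × 0.982 = 1502
20–29: 640 × 0.989 = 633
30–39: 4177 × 0.964 = 4027
40+: 17924 × 0.977 + 14839 × 0.334 = 17512 + 4956 = 22468
End of period: [2205, 1502, 633, 4027, 22468]
Total: 49900 → 30835; change = -19065; percentage change = -38.2%

-38.2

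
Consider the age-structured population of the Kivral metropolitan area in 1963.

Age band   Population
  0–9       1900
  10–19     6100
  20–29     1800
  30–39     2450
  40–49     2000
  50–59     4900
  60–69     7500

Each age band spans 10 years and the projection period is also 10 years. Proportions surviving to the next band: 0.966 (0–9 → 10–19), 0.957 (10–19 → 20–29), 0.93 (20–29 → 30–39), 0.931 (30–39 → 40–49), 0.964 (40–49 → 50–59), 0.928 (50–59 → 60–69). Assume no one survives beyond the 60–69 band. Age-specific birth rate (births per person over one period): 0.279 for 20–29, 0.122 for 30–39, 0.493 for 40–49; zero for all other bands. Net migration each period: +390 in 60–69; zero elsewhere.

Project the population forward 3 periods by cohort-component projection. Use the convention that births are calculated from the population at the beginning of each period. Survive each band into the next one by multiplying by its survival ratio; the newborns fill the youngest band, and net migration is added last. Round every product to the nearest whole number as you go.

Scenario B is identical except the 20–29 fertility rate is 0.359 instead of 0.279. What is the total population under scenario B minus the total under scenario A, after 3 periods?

725

Numbering the groups 1..7 from youngest to oldest:
After projecting period 1:
Births: 1800 × 0.279 = 502, 2450 × 0.122 = 299, 2000 × 0.493 = 986 ⇒ total 1787
Group 2: 1900 × 0.966 = 1835
Group 3: 6100 × 0.957 = 5838
Group 4: 1800 × 0.93 = 1674
Group 5: 2450 × 0.931 = 2281
Group 6: 2000 × 0.964 = 1928
Group 7: 4900 × 0.928 = 4547
Net migration: Group 7 + 390 → 4937
→ [1787, 1835, 5838, 1674, 2281, 1928, 4937]
After projecting period 2:
Births: 5838 × 0.279 = 1629, 1674 × 0.122 = 204, 2281 × 0.493 = 1125 ⇒ total 2958
Group 2: 1787 × 0.966 = 1726
Group 3: 1835 × 0.957 = 1756
Group 4: 5838 × 0.93 = 5429
Group 5: 1674 × 0.931 = 1558
Group 6: 2281 × 0.964 = 2199
Group 7: 1928 × 0.928 = 1789
Net migration: Group 7 + 390 → 2179
→ [2958, 1726, 1756, 5429, 1558, 2199, 2179]
After projecting period 3:
Births: 1756 × 0.279 = 490, 5429 × 0.122 = 662, 1558 × 0.493 = 768 ⇒ total 1920
Group 2: 2958 × 0.966 = 2857
Group 3: 1726 × 0.957 = 1652
Group 4: 1756 × 0.93 = 1633
Group 5: 5429 × 0.931 = 5054
Group 6: 1558 × 0.964 = 1502
Group 7: 2199 × 0.928 = 2041
Net migration: Group 7 + 390 → 2431
→ [1920, 2857, 1652, 1633, 5054, 1502, 2431]
Scenario A total after 3 periods: 17049
Scenario B projection —
After projecting period 1:
Births: 1800 × 0.359 = 646, 2450 × 0.122 = 299, 2000 × 0.493 = 986 ⇒ total 1931
Group 2: 1900 × 0.966 = 1835
Group 3: 6100 × 0.957 = 5838
Group 4: 1800 × 0.93 = 1674
Group 5: 2450 × 0.931 = 2281
Group 6: 2000 × 0.964 = 1928
Group 7: 4900 × 0.928 = 4547
Net migration: Group 7 + 390 → 4937
→ [1931, 1835, 5838, 1674, 2281, 1928, 4937]
After projecting period 2:
Births: 5838 × 0.359 = 2096, 1674 × 0.122 = 204, 2281 × 0.493 = 1125 ⇒ total 3425
Group 2: 1931 × 0.966 = 1865
Group 3: 1835 × 0.957 = 1756
Group 4: 5838 × 0.93 = 5429
Group 5: 1674 × 0.931 = 1558
Group 6: 2281 × 0.964 = 2199
Group 7: 1928 × 0.928 = 1789
Net migration: Group 7 + 390 → 2179
→ [3425, 1865, 1756, 5429, 1558, 2199, 2179]
After projecting period 3:
Births: 1756 × 0.359 = 630, 5429 × 0.122 = 662, 1558 × 0.493 = 768 ⇒ total 2060
Group 2: 3425 × 0.966 = 3309
Group 3: 1865 × 0.957 = 1785
Group 4: 1756 × 0.93 = 1633
Group 5: 5429 × 0.931 = 5054
Group 6: 1558 × 0.964 = 1502
Group 7: 2199 × 0.928 = 2041
Net migration: Group 7 + 390 → 2431
→ [2060, 3309, 1785, 1633, 5054, 1502, 2431]
Scenario B total after 3 periods: 17774
Difference B − A = 17774 − 17049 = 725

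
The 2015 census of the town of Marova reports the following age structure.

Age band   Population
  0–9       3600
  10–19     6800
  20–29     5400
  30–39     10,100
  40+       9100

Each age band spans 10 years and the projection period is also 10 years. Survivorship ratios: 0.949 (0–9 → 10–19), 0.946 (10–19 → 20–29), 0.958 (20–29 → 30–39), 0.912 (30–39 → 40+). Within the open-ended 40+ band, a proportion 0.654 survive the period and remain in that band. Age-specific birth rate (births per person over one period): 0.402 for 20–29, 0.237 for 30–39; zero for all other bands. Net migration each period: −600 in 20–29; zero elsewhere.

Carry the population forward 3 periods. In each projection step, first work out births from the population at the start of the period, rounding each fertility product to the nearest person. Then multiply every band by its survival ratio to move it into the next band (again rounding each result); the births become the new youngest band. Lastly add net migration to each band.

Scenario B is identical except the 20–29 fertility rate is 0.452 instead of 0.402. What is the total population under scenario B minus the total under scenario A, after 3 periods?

651

After projecting period 1:
Births: 5400 × 0.402 = 2171, 10100 × 0.237 = 2394 → 4565
10–19: 3600 × 0.949 = 3416
20–29: 6800 × 0.946 = 6433
30–39: 5400 × 0.958 = 5173
40+: 10100 × 0.912 + 9100 × 0.654 = 9211 + 5951 = 15162
Net migration: 20–29 − 600 → 5833
End of period: [4565, 3416, 5833, 5173, 15162]
After projecting period 2:
Births: 5833 × 0.402 = 2345, 5173 × 0.237 = 1226 → 3571
10–19: 4565 × 0.949 = 4332
20–29: 3416 × 0.946 = 3232
30–39: 5833 × 0.958 = 5588
40+: 5173 × 0.912 + 15162 × 0.654 = 4718 + 9916 = 14634
Net migration: 20–29 − 600 → 2632
End of period: [3571, 4332, 2632, 5588, 14634]
After projecting period 3:
Births: 2632 × 0.402 = 1058, 5588 × 0.237 = 1324 → 2382
10–19: 3571 × 0.949 = 3389
20–29: 4332 × 0.946 = 4098
30–39: 2632 × 0.958 = 2521
40+: 5588 × 0.912 + 14634 × 0.654 = 5096 + 9571 = 14667
Net migration: 20–29 − 600 → 3498
End of period: [2382, 3389, 3498, 2521, 14667]
Scenario A total after 3 periods: 26457
Scenario B projection —
After projecting period 1:
Births: 5400 × 0.452 = 2441, 10100 × 0.237 = 2394 → 4835
10–19: 3600 × 0.949 = 3416
20–29: 6800 × 0.946 = 6433
30–39: 5400 × 0.958 = 5173
40+: 10100 × 0.912 + 9100 × 0.654 = 9211 + 5951 = 15162
Net migration: 20–29 − 600 → 5833
End of period: [4835, 3416, 5833, 5173, 15162]
After projecting period 2:
Births: 5833 × 0.452 = 2637, 5173 × 0.237 = 1226 → 3863
10–19: 4835 × 0.949 = 4588
20–29: 3416 × 0.946 = 3232
30–39: 5833 × 0.958 = 5588
40+: 5173 × 0.912 + 15162 × 0.654 = 4718 + 9916 = 14634
Net migration: 20–29 − 600 → 2632
End of period: [3863, 4588, 2632, 5588, 14634]
After projecting period 3:
Births: 2632 × 0.452 = 1190, 5588 × 0.237 = 1324 → 2514
10–19: 3863 × 0.949 = 3666
20–29: 4588 × 0.946 = 4340
30–39: 2632 × 0.958 = 2521
40+: 5588 × 0.912 + 14634 × 0.654 = 5096 + 9571 = 14667
Net migration: 20–29 − 600 → 3740
End of period: [2514, 3666, 3740, 2521, 14667]
Scenario B total after 3 periods: 27108
Difference B − A = 27108 − 26457 = 651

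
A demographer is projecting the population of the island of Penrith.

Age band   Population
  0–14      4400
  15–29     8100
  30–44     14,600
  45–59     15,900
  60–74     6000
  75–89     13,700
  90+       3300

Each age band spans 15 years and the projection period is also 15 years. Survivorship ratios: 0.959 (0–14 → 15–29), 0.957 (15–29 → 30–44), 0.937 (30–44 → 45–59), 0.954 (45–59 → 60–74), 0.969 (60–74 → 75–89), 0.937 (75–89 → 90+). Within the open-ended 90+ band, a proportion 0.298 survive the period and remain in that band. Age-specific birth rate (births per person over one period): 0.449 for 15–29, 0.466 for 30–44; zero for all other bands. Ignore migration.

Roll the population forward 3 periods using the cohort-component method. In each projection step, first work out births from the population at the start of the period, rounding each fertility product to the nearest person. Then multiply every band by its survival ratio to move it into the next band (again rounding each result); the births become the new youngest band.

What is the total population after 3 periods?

61226

Let group 1 be 0–14 through group 7 = 90+.
Period 1:
Births: 8100 × 0.449 = 3637 ; 14600 × 0.466 = 6804 ⇒ total 10441
Group 2: 4400 × 0.959 = 4220
Group 3: 8100 × 0.957 = 7752
Group 4: 14600 × 0.937 = 13680
Group 5: 15900 × 0.954 = 15169
Group 6: 6000 × 0.969 = 5814
Group 7: 13700 × 0.937 + 3300 × 0.298 = 12837 + 983 = 13820
Population now: 0–14=10441, 15–29=4220, 30–44=7752, 45–59=13680, 60–74=15169, 75–89=5814, 90+=13820
Period 2:
Births: 4220 × 0.449 = 1895 ; 7752 × 0.466 = 3612 ⇒ total 5507
Group 2: 10441 × 0.959 = 10013
Group 3: 4220 × 0.957 = 4039
Group 4: 7752 × 0.937 = 7264
Group 5: 13680 × 0.954 = 13051
Group 6: 15169 × 0.969 = 14699
Group 7: 5814 × 0.937 + 13820 × 0.298 = 5448 + 4118 = 9566
Population now: 0–14=5507, 15–29=10013, 30–44=4039, 45–59=7264, 60–74=13051, 75–89=14699, 90+=9566
Period 3:
Births: 10013 × 0.449 = 4496 ; 4039 × 0.466 = 1882 ⇒ total 6378
Group 2: 5507 × 0.959 = 5281
Group 3: 10013 × 0.957 = 9582
Group 4: 4039 × 0.937 = 3785
Group 5: 7264 × 0.954 = 6930
Group 6: 13051 × 0.969 = 12646
Group 7: 14699 × 0.937 + 9566 × 0.298 = 13773 + 2851 = 16624
Population now: 0–14=6378, 15–29=5281, 30–44=9582, 45–59=3785, 60–74=6930, 75–89=12646, 90+=16624
Total after period 3: 6378 + 5281 + 9582 + 3785 + 6930 + 12646 + 16624 = 61226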